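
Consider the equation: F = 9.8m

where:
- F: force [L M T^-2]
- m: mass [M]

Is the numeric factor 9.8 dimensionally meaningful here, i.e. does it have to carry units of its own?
Yes

F has dimensions [L M T^-2], while m alone has dimensions [M]. For the equation to balance, the factor 9.8 must carry dimensions [L T^-2] — it is a dimensional constant (a numerical value of a physical quantity with its units suppressed), not a pure number.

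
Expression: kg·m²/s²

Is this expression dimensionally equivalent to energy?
Yes

The expression kg·m²/s² has dimensions [L^2 M T^-2], which is exactly energy [L^2 M T^-2].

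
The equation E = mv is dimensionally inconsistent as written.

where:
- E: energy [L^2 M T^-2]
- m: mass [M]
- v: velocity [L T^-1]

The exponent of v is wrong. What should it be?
The exponent of v should be 2: E = mv^2

The LHS E has dimensions [L^2 M T^-2]; v has dimensions [L T^-1].
As written, the RHS mv (exponent 1 on v) has dimensions [L M T^-1], which does not match.
With exponent 2, the RHS mv^2 has dimensions [L^2 M T^-2], matching the LHS.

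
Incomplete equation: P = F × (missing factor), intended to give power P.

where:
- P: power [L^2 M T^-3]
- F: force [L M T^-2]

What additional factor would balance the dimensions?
v (velocity), dimensions [L T^-1]

P has dimensions [L^2 M T^-3] and F has dimensions [L M T^-2].
The missing factor must have dimensions [L^2 M T^-3] / [L M T^-2] = [L T^-1], i.e. velocity (v).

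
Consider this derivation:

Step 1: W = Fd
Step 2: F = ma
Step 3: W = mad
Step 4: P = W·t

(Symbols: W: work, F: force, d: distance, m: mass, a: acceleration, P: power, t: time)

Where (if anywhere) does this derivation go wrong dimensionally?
Step 4

Step 1: W = Fd → LHS [L^2 M T^-2], RHS [L^2 M T^-2] ✓
Step 2: F = ma → LHS [L M T^-2], RHS [L M T^-2] ✓
Step 3: W = mad → LHS [L^2 M T^-2], RHS [L^2 M T^-2] ✓
Step 4: P = W·t → LHS [L^2 M T^-3], RHS [L^2 M T^-1] ✗

The first dimensional inconsistency appears in step 4: P = W·t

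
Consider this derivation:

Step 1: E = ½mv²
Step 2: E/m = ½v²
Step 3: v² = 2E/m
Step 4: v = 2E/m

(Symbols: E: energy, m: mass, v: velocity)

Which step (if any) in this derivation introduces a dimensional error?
Step 4

Step 1: E = ½mv² → LHS [L^2 M T^-2], RHS [L^2 M T^-2] ✓
Step 2: E/m = ½v² → LHS [L^2 T^-2], RHS [L^2 T^-2] ✓
Step 3: v² = 2E/m → LHS [L^2 T^-2], RHS [L^2 T^-2] ✓
Step 4: v = 2E/m → LHS [L T^-1], RHS [L^2 T^-2] ✗

The first dimensional inconsistency appears in step 4: v = 2E/m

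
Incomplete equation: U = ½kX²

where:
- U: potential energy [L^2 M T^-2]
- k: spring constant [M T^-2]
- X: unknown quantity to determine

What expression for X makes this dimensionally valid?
X = x (displacement), dimensions [L]

U has dimensions [L^2 M T^-2]; the rest of the RHS (½k) has dimensions [M T^-2].
So X² must have dimensions [L^2], i.e. X has dimensions [L] — X = x (displacement).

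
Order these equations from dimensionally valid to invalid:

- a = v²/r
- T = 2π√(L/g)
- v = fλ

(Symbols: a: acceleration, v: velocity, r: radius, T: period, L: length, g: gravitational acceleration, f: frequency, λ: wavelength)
Dimensionally correct: a = v²/r, T = 2π√(L/g), v = fλ
Dimensionally incorrect: none
Ordered (correct first, then incorrect): a = v²/r, T = 2π√(L/g), v = fλ

- a = v²/r: LHS [L T^-2], RHS [L T^-2] → correct ✓
- T = 2π√(L/g): LHS [T], RHS [T] → correct ✓
- v = fλ: LHS [L T^-1], RHS [L T^-1] → correct ✓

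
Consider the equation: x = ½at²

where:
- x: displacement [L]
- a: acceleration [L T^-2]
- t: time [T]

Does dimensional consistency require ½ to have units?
No

x has dimensions [L] and at² already has dimensions [L], so the equation balances without ½ contributing any dimensions. ½ is a pure (dimensionless) number; changing or removing it would not affect dimensional consistency.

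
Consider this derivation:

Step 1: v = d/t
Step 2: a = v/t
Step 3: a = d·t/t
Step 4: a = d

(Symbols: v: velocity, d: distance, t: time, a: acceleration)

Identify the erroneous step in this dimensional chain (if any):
Step 3

Step 1: v = d/t → LHS [L T^-1], RHS [L T^-1] ✓
Step 2: a = v/t → LHS [L T^-2], RHS [L T^-2] ✓
Step 3: a = d·t/t → LHS [L T^-2], RHS [L] ✗

The first dimensional inconsistency appears in step 3: a = d·t/t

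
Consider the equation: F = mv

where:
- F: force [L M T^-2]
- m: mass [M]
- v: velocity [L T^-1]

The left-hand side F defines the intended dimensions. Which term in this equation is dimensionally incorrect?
The right-hand side term mv

F has dimensions [L M T^-2], but mv has dimensions [L M T^-1], so the term mv is dimensionally wrong for F.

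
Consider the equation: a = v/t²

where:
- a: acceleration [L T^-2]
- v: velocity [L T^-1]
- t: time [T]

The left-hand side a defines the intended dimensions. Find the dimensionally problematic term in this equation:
The right-hand side term v/t²

a has dimensions [L T^-2], but v/t² has dimensions [L T^-3], so the term v/t² is dimensionally wrong for a.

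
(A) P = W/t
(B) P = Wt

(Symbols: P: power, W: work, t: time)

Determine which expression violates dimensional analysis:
(B)

(A) P = W/t: LHS [L^2 M T^-3], RHS [L^2 M T^-3] ✓
(B) P = Wt: LHS [L^2 M T^-3], RHS [L^2 M T^-1] ✗

Expression (B) P = Wt is dimensionally incorrect.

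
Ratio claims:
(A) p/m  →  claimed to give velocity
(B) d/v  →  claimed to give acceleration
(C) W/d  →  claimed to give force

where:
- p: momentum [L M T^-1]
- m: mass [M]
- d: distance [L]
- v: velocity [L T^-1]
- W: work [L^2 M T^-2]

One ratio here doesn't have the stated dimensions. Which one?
(B) d/v does not give acceleration

(A) p/m: [L T^-1] = velocity [L T^-1] ✓
(B) d/v: [T] ≠ acceleration [L T^-2] ✗
(C) W/d: [L M T^-2] = force [L M T^-2] ✓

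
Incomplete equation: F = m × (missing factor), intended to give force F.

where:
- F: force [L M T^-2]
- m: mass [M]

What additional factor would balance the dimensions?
a (acceleration), dimensions [L T^-2]

F has dimensions [L M T^-2] and m has dimensions [M].
The missing factor must have dimensions [L M T^-2] / [M] = [L T^-2], i.e. acceleration (a).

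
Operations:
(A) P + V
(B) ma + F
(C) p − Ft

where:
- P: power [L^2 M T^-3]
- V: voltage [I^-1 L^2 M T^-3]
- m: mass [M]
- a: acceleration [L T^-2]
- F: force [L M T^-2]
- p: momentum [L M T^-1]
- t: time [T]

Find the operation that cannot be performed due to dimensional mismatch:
(A) P + V

(A) P + V: P [L^2 M T^-3] and V [I^-1 L^2 M T^-3] — different dimensions cannot be added/subtracted ✗
(B) ma + F: ma [L M T^-2] and F [L M T^-2] — same dimensions ✓
(C) p − Ft: p [L M T^-1] and Ft [L M T^-1] — same dimensions ✓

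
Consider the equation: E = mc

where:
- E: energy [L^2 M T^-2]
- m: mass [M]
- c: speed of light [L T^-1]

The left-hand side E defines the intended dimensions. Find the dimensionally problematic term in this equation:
The right-hand side term mc

E has dimensions [L^2 M T^-2], but mc has dimensions [L M T^-1], so the term mc is dimensionally wrong for E.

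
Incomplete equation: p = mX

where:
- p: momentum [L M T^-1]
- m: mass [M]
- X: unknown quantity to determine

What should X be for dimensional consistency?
X = v (velocity), dimensions [L T^-1]

p has dimensions [L M T^-1]; the rest of the RHS (m) has dimensions [M].
So X must have dimensions [L T^-1] — X = v (velocity).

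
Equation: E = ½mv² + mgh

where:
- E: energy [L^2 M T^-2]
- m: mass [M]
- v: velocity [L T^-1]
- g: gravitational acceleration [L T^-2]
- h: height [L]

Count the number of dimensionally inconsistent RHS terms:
0

LHS E: [L^2 M T^-2]
- ½mv²: [L^2 M T^-2] ✓
- mgh: [L^2 M T^-2] ✓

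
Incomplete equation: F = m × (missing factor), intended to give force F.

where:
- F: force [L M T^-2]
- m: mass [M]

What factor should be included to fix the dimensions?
a (acceleration), dimensions [L T^-2]

F has dimensions [L M T^-2] and m has dimensions [M].
The missing factor must have dimensions [L M T^-2] / [M] = [L T^-2], i.e. acceleration (a).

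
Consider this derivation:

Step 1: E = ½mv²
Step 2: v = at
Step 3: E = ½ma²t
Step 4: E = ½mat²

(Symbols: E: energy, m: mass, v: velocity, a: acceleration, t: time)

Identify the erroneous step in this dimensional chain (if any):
Step 3

Step 1: E = ½mv² → LHS [L^2 M T^-2], RHS [L^2 M T^-2] ✓
Step 2: v = at → LHS [L T^-1], RHS [L T^-1] ✓
Step 3: E = ½ma²t → LHS [L^2 M T^-2], RHS [L^2 M T^-3] ✗

The first dimensional inconsistency appears in step 3: E = ½ma²t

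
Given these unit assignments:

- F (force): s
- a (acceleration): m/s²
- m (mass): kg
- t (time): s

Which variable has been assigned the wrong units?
F

The variable F (force) should have units N, not s.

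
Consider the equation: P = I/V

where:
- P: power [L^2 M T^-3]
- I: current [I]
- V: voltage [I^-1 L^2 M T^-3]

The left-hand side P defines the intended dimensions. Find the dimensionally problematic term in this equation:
The right-hand side term I/V

P has dimensions [L^2 M T^-3], but I/V has dimensions [I^2 L^-2 M^-1 T^3], so the term I/V is dimensionally wrong for P.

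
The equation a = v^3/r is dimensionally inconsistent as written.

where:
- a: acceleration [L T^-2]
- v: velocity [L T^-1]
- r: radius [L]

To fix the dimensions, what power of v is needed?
The exponent of v should be 2: a = v^2/r

The LHS a has dimensions [L T^-2]; v has dimensions [L T^-1].
As written, the RHS v^3/r (exponent 3 on v) has dimensions [L^2 T^-3], which does not match.
With exponent 2, the RHS v^2/r has dimensions [L T^-2], matching the LHS.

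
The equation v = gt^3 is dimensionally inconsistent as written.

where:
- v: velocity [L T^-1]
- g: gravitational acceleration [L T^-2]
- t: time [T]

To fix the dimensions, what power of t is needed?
The exponent of t should be 1: v = gt

The LHS v has dimensions [L T^-1]; t has dimensions [T].
As written, the RHS gt^3 (exponent 3 on t) has dimensions [L T], which does not match.
With exponent 1, the RHS gt has dimensions [L T^-1], matching the LHS.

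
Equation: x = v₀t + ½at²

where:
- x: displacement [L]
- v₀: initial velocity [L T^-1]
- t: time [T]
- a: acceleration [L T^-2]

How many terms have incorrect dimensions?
0

LHS x: [L]
- v₀t: [L] ✓
- ½at²: [L] ✓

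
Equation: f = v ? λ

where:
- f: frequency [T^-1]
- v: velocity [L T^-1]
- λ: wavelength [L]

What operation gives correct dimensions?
division (÷): f = v ÷ λ

f [T^-1]; v [L T^-1]; λ [L].
v × λ → [L^2 T^-1] ✗
v ÷ λ → [T^-1] ✓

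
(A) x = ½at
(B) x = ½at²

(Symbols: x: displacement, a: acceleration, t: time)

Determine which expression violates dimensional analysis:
(A)

(A) x = ½at: LHS [L], RHS [L T^-1] ✗
(B) x = ½at²: LHS [L], RHS [L] ✓

Expression (A) x = ½at is dimensionally incorrect.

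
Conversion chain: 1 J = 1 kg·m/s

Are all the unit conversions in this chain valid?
The chain is incorrect (it contains an error).

Incorrect: Joule is kg·m²/s², not kg·m/s (that is momentum)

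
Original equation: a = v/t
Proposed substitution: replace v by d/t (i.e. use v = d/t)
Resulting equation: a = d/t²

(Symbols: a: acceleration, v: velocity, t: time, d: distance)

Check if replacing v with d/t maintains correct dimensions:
Yes

[v] = [L T^-1] and [d/t] = [L T^-1]. These match, so the substitution replaces a quantity by one of the same dimensions and the result a = d/t² has LHS [L T^-2] vs RHS [L T^-2] — still consistent.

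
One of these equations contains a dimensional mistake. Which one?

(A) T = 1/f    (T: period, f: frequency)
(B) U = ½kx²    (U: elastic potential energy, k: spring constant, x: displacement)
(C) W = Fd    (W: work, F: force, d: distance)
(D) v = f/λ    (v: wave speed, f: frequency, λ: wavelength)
(D) v = f/λ

The equation (D) v = f/λ is dimensionally incorrect.

LHS (v): [L T^-1]
RHS (f/λ): [L^-1 T^-1] ✗

The dimensions do not match. The other three equations balance.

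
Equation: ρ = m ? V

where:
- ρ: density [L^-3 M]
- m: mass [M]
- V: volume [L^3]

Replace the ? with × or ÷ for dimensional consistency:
division (÷): ρ = m ÷ V

ρ [L^-3 M]; m [M]; V [L^3].
m × V → [L^3 M] ✗
m ÷ V → [L^-3 M] ✓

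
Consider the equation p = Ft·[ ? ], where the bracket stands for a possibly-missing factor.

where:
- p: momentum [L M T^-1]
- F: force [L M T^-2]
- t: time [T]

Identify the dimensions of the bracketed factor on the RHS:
Nothing is missing — the bracketed factor must be dimensionless.

p has dimensions [L M T^-1] and Ft already has dimensions [L M T^-1], so p = Ft is dimensionally complete.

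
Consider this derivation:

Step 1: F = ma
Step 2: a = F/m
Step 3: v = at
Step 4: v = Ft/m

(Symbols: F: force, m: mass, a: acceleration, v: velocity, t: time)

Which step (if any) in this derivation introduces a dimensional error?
No step introduces an error — all steps are dimensionally consistent.

Step 1: F = ma → LHS [L M T^-2], RHS [L M T^-2] ✓
Step 2: a = F/m → LHS [L T^-2], RHS [L T^-2] ✓
Step 3: v = at → LHS [L T^-1], RHS [L T^-1] ✓
Step 4: v = Ft/m → LHS [L T^-1], RHS [L T^-1] ✓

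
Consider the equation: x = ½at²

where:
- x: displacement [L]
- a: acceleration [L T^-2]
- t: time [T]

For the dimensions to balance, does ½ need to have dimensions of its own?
No

x has dimensions [L] and at² already has dimensions [L], so the equation balances without ½ contributing any dimensions. ½ is a pure (dimensionless) number; changing or removing it would not affect dimensional consistency.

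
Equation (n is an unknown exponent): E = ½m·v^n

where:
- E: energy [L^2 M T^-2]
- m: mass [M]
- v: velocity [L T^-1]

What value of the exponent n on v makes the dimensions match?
n = 2

E has dimensions [L^2 M T^-2]; v has dimensions [L T^-1].
The rest of the RHS has dimensions [M], so v^n must supply [L^2 T^-2].
With n = 2: ½m·v^2 has dimensions [L^2 M T^-2], matching the LHS ✓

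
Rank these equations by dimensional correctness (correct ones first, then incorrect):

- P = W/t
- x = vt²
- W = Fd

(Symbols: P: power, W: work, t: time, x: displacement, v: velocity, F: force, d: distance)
Dimensionally correct: P = W/t, W = Fd
Dimensionally incorrect: x = vt²
Ordered (correct first, then incorrect): P = W/t, W = Fd, x = vt²

- P = W/t: LHS [L^2 M T^-3], RHS [L^2 M T^-3] → correct ✓
- x = vt²: LHS [L], RHS [L T] → incorrect ✗
- W = Fd: LHS [L^2 M T^-2], RHS [L^2 M T^-2] → correct ✓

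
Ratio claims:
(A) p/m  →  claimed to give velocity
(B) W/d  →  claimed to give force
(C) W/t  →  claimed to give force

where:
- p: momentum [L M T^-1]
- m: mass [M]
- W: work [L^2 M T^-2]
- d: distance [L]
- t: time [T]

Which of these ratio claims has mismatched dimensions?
(C) W/t does not give force

(A) p/m: [L T^-1] = velocity [L T^-1] ✓
(B) W/d: [L M T^-2] = force [L M T^-2] ✓
(C) W/t: [L^2 M T^-3] ≠ force [L M T^-2] ✗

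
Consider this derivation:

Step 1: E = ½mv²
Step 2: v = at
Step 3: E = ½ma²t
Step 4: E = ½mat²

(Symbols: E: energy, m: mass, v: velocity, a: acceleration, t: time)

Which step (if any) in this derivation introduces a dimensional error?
Step 3

Step 1: E = ½mv² → LHS [L^2 M T^-2], RHS [L^2 M T^-2] ✓
Step 2: v = at → LHS [L T^-1], RHS [L T^-1] ✓
Step 3: E = ½ma²t → LHS [L^2 M T^-2], RHS [L^2 M T^-3] ✗

The first dimensional inconsistency appears in step 3: E = ½ma²t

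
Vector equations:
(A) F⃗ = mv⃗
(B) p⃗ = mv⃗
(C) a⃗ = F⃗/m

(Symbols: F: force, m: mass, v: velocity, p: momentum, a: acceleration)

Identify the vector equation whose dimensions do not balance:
(A) F⃗ = mv⃗

(A) F⃗ = mv⃗: LHS [L M T^-2], RHS [L M T^-1] ✗ — mass times velocity is momentum, not force; should be ma⃗
(B) p⃗ = mv⃗: LHS [L M T^-1], RHS [L M T^-1] ✓ — mass (scalar) times velocity (vector)
(C) a⃗ = F⃗/m: LHS [L T^-2], RHS [L T^-2] ✓ — force (vector) divided by mass (scalar)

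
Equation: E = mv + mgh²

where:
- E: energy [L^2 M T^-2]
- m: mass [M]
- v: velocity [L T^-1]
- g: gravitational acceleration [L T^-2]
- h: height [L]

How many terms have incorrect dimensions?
2

LHS E: [L^2 M T^-2]
- mv: [L M T^-1] ✗
- mgh²: [L^3 M T^-2] ✗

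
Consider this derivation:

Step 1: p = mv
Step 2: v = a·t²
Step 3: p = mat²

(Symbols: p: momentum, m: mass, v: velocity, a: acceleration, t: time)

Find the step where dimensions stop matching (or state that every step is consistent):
Step 2

Step 1: p = mv → LHS [L M T^-1], RHS [L M T^-1] ✓
Step 2: v = a·t² → LHS [L T^-1], RHS [L] ✗

The first dimensional inconsistency appears in step 2: v = a·t²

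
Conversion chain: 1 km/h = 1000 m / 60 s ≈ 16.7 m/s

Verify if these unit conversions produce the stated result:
The chain is incorrect (it contains an error).

Incorrect: 1 h = 3600 s, not 60 s (1 km/h ≈ 0.278 m/s)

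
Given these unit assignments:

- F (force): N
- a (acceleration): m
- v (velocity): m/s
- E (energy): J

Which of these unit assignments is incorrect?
a

The variable a (acceleration) should have units m/s², not m.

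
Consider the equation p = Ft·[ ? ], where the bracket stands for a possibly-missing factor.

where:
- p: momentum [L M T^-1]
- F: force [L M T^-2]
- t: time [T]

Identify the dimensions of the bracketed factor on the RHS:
Nothing is missing — the bracketed factor must be dimensionless.

p has dimensions [L M T^-1] and Ft already has dimensions [L M T^-1], so p = Ft is dimensionally complete.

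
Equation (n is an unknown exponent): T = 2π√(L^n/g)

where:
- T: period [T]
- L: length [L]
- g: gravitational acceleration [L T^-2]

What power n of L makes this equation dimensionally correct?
n = 1

T has dimensions [T]; L has dimensions [L].
With n = 1: 2π√(L^1/g) has dimensions [T], matching the LHS ✓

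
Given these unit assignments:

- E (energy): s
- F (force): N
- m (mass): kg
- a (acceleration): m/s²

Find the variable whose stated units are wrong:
E

The variable E (energy) should have units J, not s.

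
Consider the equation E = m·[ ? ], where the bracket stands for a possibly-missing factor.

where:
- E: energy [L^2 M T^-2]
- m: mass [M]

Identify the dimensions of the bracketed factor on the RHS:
[L^2 T^-2] — velocity squared (e.g. v²)

E has dimensions [L^2 M T^-2]; m has dimensions [M].
The bracketed factor must supply [L^2 M T^-2] / [M] = [L^2 T^-2].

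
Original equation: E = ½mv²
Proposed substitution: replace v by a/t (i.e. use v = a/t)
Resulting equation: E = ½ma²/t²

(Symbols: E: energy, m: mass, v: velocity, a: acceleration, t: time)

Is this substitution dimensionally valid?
No

[v] = [L T^-1] and [a/t] = [L T^-3]. These differ, so the substitution replaces a quantity by one of different dimensions and the result E = ½ma²/t² has LHS [L^2 M T^-2] vs RHS [L^2 M T^-6] — inconsistent.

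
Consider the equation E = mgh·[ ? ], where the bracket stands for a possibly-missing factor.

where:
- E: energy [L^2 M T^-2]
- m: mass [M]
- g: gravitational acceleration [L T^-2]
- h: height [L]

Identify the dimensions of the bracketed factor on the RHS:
Nothing is missing — the bracketed factor must be dimensionless.

E has dimensions [L^2 M T^-2] and mgh already has dimensions [L^2 M T^-2], so E = mgh is dimensionally complete.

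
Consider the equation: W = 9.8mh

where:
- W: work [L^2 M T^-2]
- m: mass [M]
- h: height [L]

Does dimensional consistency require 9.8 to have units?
Yes

W has dimensions [L^2 M T^-2], while mh alone has dimensions [L M]. For the equation to balance, the factor 9.8 must carry dimensions [L T^-2] — it is a dimensional constant (a numerical value of a physical quantity with its units suppressed), not a pure number.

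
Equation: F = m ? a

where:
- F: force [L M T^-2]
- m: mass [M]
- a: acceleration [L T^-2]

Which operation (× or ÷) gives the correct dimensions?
multiplication (×): F = m × a

F [L M T^-2]; m [M]; a [L T^-2].
m × a → [L M T^-2] ✓
m ÷ a → [L^-1 M T^2] ✗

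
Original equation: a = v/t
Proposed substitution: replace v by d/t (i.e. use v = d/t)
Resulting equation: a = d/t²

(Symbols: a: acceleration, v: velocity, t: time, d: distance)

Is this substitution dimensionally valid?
Yes

[v] = [L T^-1] and [d/t] = [L T^-1]. These match, so the substitution replaces a quantity by one of the same dimensions and the result a = d/t² has LHS [L T^-2] vs RHS [L T^-2] — still consistent.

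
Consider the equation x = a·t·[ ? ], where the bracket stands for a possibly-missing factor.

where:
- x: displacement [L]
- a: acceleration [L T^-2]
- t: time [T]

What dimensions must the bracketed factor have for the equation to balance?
[T] — time (e.g. t)

x has dimensions [L]; a·t has dimensions [L T^-1].
The bracketed factor must supply [L] / [L T^-1] = [T].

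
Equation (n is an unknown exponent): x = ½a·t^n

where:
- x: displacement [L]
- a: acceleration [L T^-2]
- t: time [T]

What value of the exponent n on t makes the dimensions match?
n = 2

x has dimensions [L]; t has dimensions [T].
The rest of the RHS has dimensions [L T^-2], so t^n must supply [T^2].
With n = 2: ½a·t^2 has dimensions [L], matching the LHS ✓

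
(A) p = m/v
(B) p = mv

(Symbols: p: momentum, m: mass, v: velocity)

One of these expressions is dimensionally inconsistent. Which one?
(A)

(A) p = m/v: LHS [L M T^-1], RHS [L^-1 M T] ✗
(B) p = mv: LHS [L M T^-1], RHS [L M T^-1] ✓

Expression (A) p = m/v is dimensionally incorrect.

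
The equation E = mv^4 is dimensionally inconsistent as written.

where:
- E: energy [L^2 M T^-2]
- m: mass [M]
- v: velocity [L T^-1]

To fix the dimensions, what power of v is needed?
The exponent of v should be 2: E = mv^2

The LHS E has dimensions [L^2 M T^-2]; v has dimensions [L T^-1].
As written, the RHS mv^4 (exponent 4 on v) has dimensions [L^4 M T^-4], which does not match.
With exponent 2, the RHS mv^2 has dimensions [L^2 M T^-2], matching the LHS.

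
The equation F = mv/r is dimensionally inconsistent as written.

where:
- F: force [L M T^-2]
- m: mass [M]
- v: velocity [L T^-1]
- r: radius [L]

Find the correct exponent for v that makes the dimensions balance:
The exponent of v should be 2: F = mv^2/r

The LHS F has dimensions [L M T^-2]; v has dimensions [L T^-1].
As written, the RHS mv/r (exponent 1 on v) has dimensions [M T^-1], which does not match.
With exponent 2, the RHS mv^2/r has dimensions [L M T^-2], matching the LHS.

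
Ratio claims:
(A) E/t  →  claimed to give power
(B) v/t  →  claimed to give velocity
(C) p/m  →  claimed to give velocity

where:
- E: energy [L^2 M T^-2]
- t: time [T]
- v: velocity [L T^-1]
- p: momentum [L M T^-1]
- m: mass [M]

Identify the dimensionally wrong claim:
(B) v/t does not give velocity

(A) E/t: [L^2 M T^-3] = power [L^2 M T^-3] ✓
(B) v/t: [L T^-2] ≠ velocity [L T^-1] ✗
(C) p/m: [L T^-1] = velocity [L T^-1] ✓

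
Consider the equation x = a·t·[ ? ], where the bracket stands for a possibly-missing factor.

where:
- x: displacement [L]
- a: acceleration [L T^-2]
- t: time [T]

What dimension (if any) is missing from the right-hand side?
[T] — time (e.g. t)

x has dimensions [L]; a·t has dimensions [L T^-1].
The bracketed factor must supply [L] / [L T^-1] = [T].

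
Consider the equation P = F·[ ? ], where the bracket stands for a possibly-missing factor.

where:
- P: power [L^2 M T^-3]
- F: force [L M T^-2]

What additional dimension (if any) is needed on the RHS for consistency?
[L T^-1] — velocity (e.g. v)

P has dimensions [L^2 M T^-3]; F has dimensions [L M T^-2].
The bracketed factor must supply [L^2 M T^-3] / [L M T^-2] = [L T^-1].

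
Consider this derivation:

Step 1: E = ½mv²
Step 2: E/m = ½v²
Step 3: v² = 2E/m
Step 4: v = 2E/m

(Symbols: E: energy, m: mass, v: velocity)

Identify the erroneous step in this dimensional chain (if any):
Step 4

Step 1: E = ½mv² → LHS [L^2 M T^-2], RHS [L^2 M T^-2] ✓
Step 2: E/m = ½v² → LHS [L^2 T^-2], RHS [L^2 T^-2] ✓
Step 3: v² = 2E/m → LHS [L^2 T^-2], RHS [L^2 T^-2] ✓
Step 4: v = 2E/m → LHS [L T^-1], RHS [L^2 T^-2] ✗

The first dimensional inconsistency appears in step 4: v = 2E/m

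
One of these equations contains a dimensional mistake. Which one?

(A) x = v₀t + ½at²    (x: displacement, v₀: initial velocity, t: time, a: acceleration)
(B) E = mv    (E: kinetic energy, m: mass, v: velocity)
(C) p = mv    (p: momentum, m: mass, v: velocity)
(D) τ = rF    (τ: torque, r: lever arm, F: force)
(B) E = mv

The equation (B) E = mv is dimensionally incorrect.

LHS (E): [L^2 M T^-2]
RHS (mv): [L M T^-1] ✗

The dimensions do not match. The other three equations balance.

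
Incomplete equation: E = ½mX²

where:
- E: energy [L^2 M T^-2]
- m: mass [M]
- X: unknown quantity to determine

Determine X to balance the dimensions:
X = v (velocity), dimensions [L T^-1]

E has dimensions [L^2 M T^-2]; the rest of the RHS (½m) has dimensions [M].
So X² must have dimensions [L^2 T^-2], i.e. X has dimensions [L T^-1] — X = v (velocity).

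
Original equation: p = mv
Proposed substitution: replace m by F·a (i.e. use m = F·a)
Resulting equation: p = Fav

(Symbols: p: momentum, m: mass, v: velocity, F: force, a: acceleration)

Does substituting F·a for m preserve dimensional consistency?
No

[m] = [M] and [F·a] = [L^2 M T^-4]. These differ, so the substitution replaces a quantity by one of different dimensions and the result p = Fav has LHS [L M T^-1] vs RHS [L^3 M T^-5] — inconsistent.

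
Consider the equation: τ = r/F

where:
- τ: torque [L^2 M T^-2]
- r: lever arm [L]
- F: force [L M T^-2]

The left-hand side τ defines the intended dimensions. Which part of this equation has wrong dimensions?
The right-hand side term r/F

τ has dimensions [L^2 M T^-2], but r/F has dimensions [M^-1 T^2], so the term r/F is dimensionally wrong for τ.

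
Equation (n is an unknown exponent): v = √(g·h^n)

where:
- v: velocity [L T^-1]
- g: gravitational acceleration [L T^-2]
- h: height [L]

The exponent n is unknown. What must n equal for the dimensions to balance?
n = 1

v has dimensions [L T^-1]; h has dimensions [L].
With n = 1: √(g·h^1) has dimensions [L T^-1], matching the LHS ✓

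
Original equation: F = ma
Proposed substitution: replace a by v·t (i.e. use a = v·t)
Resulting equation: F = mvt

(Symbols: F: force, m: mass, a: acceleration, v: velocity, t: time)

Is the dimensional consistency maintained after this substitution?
No

[a] = [L T^-2] and [v·t] = [L]. These differ, so the substitution replaces a quantity by one of different dimensions and the result F = mvt has LHS [L M T^-2] vs RHS [L M] — inconsistent.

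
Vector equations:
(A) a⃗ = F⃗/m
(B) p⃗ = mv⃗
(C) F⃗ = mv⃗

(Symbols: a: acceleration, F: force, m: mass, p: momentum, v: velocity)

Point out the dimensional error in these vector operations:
(C) F⃗ = mv⃗

(A) a⃗ = F⃗/m: LHS [L T^-2], RHS [L T^-2] ✓ — force (vector) divided by mass (scalar)
(B) p⃗ = mv⃗: LHS [L M T^-1], RHS [L M T^-1] ✓ — mass (scalar) times velocity (vector)
(C) F⃗ = mv⃗: LHS [L M T^-2], RHS [L M T^-1] ✗ — mass times velocity is momentum, not force; should be ma⃗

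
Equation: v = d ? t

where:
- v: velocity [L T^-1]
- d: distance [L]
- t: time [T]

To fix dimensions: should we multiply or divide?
division (÷): v = d ÷ t

v [L T^-1]; d [L]; t [T].
d × t → [L T] ✗
d ÷ t → [L T^-1] ✓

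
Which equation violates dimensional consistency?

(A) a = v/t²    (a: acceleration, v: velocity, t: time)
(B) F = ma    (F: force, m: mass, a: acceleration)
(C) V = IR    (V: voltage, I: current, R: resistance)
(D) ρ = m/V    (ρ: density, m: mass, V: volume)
(A) a = v/t²

The equation (A) a = v/t² is dimensionally incorrect.

LHS (a): [L T^-2]
RHS (v/t²): [L T^-3] ✗

The dimensions do not match. The other three equations balance.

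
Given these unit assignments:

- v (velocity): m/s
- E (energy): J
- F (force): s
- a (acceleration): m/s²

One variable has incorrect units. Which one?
F

The variable F (force) should have units N, not s.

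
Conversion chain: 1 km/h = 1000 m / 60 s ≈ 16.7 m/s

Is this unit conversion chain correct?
The chain is incorrect (it contains an error).

Incorrect: 1 h = 3600 s, not 60 s (1 km/h ≈ 0.278 m/s)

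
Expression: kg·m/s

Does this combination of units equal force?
No

The expression kg·m/s has dimensions [L M T^-1], but force has dimensions [L M T^-2].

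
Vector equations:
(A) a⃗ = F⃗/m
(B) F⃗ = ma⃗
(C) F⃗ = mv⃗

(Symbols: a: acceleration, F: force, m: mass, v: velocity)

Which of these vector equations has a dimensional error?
(C) F⃗ = mv⃗

(A) a⃗ = F⃗/m: LHS [L T^-2], RHS [L T^-2] ✓ — force (vector) divided by mass (scalar)
(B) F⃗ = ma⃗: LHS [L M T^-2], RHS [L M T^-2] ✓ — Force and acceleration are vectors, mass is a scalar
(C) F⃗ = mv⃗: LHS [L M T^-2], RHS [L M T^-1] ✗ — mass times velocity is momentum, not force; should be ma⃗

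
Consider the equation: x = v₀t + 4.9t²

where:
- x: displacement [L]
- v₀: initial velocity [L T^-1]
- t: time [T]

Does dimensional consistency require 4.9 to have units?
Yes

x has dimensions [L], while t² alone has dimensions [T^2]. For the equation to balance, the factor 4.9 must carry dimensions [L T^-2] — it is a dimensional constant (a numerical value of a physical quantity with its units suppressed), not a pure number.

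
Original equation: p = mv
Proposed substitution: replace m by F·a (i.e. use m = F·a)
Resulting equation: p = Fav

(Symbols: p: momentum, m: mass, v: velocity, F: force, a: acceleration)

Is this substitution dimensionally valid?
No

[m] = [M] and [F·a] = [L^2 M T^-4]. These differ, so the substitution replaces a quantity by one of different dimensions and the result p = Fav has LHS [L M T^-1] vs RHS [L^3 M T^-5] — inconsistent.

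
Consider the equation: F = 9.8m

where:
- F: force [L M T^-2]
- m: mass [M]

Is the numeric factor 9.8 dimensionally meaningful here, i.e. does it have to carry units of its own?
Yes

F has dimensions [L M T^-2], while m alone has dimensions [M]. For the equation to balance, the factor 9.8 must carry dimensions [L T^-2] — it is a dimensional constant (a numerical value of a physical quantity with its units suppressed), not a pure number.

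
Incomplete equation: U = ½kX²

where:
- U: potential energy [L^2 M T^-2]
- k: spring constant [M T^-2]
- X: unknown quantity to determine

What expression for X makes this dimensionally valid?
X = x (displacement), dimensions [L]

U has dimensions [L^2 M T^-2]; the rest of the RHS (½k) has dimensions [M T^-2].
So X² must have dimensions [L^2], i.e. X has dimensions [L] — X = x (displacement).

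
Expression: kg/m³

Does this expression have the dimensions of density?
Yes

The expression kg/m³ has dimensions [L^-3 M], which is exactly density [L^-3 M].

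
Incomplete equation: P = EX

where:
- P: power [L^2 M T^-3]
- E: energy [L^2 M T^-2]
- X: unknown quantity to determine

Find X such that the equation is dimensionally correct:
X = f (inverse time / frequency (1/t)), dimensions [T^-1]

P has dimensions [L^2 M T^-3]; the rest of the RHS (E) has dimensions [L^2 M T^-2].
So X must have dimensions [T^-1] — X = f (inverse time / frequency (1/t)).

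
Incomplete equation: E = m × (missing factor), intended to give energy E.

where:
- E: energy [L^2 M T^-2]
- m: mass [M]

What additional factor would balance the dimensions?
v² (velocity squared), dimensions [L^2 T^-2]

E has dimensions [L^2 M T^-2] and m has dimensions [M].
The missing factor must have dimensions [L^2 M T^-2] / [M] = [L^2 T^-2], i.e. velocity squared (v²).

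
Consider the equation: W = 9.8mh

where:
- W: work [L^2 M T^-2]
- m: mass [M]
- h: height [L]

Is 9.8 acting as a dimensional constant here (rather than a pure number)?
Yes

W has dimensions [L^2 M T^-2], while mh alone has dimensions [L M]. For the equation to balance, the factor 9.8 must carry dimensions [L T^-2] — it is a dimensional constant (a numerical value of a physical quantity with its units suppressed), not a pure number.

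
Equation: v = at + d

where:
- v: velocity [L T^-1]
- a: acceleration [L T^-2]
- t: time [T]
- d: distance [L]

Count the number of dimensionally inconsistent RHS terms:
1

LHS v: [L T^-1]
- at: [L T^-1] ✓
- d: [L] ✗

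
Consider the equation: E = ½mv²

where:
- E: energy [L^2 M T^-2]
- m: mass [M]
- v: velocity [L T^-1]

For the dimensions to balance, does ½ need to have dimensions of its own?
No

E has dimensions [L^2 M T^-2] and mv² already has dimensions [L^2 M T^-2], so the equation balances without ½ contributing any dimensions. ½ is a pure (dimensionless) number; changing or removing it would not affect dimensional consistency.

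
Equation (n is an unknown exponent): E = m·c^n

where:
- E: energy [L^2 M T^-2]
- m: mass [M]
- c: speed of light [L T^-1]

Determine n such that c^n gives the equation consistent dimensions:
n = 2

E has dimensions [L^2 M T^-2]; c has dimensions [L T^-1].
The rest of the RHS has dimensions [M], so c^n must supply [L^2 T^-2].
With n = 2: m·c^2 has dimensions [L^2 M T^-2], matching the LHS ✓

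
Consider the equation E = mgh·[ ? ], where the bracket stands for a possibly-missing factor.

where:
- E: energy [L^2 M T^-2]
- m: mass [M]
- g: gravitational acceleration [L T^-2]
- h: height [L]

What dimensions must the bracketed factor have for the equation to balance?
Nothing is missing — the bracketed factor must be dimensionless.

E has dimensions [L^2 M T^-2] and mgh already has dimensions [L^2 M T^-2], so E = mgh is dimensionally complete.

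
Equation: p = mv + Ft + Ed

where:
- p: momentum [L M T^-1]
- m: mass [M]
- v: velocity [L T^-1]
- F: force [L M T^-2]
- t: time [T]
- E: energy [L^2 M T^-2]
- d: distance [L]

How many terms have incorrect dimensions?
1

LHS p: [L M T^-1]
- mv: [L M T^-1] ✓
- Ft: [L M T^-1] ✓
- Ed: [L^3 M T^-2] ✗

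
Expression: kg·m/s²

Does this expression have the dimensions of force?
Yes

The expression kg·m/s² has dimensions [L M T^-2], which is exactly force [L M T^-2].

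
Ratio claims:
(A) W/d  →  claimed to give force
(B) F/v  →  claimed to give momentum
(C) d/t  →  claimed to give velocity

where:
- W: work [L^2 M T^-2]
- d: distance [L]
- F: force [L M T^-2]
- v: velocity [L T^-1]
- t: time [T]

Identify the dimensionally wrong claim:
(B) F/v does not give momentum

(A) W/d: [L M T^-2] = force [L M T^-2] ✓
(B) F/v: [M T^-1] ≠ momentum [L M T^-1] ✗
(C) d/t: [L T^-1] = velocity [L T^-1] ✓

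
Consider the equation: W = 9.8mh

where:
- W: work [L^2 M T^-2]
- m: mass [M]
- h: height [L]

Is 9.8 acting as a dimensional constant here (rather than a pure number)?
Yes

W has dimensions [L^2 M T^-2], while mh alone has dimensions [L M]. For the equation to balance, the factor 9.8 must carry dimensions [L T^-2] — it is a dimensional constant (a numerical value of a physical quantity with its units suppressed), not a pure number.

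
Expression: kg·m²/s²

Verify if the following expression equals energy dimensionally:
Yes

The expression kg·m²/s² has dimensions [L^2 M T^-2], which is exactly energy [L^2 M T^-2].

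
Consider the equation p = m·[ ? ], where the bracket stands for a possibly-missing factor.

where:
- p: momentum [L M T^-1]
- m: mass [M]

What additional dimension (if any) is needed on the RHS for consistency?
[L T^-1] — velocity (e.g. v)

p has dimensions [L M T^-1]; m has dimensions [M].
The bracketed factor must supply [L M T^-1] / [M] = [L T^-1].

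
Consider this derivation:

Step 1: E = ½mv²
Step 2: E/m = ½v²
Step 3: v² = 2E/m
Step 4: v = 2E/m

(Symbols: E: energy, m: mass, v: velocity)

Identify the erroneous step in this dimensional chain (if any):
Step 4

Step 1: E = ½mv² → LHS [L^2 M T^-2], RHS [L^2 M T^-2] ✓
Step 2: E/m = ½v² → LHS [L^2 T^-2], RHS [L^2 T^-2] ✓
Step 3: v² = 2E/m → LHS [L^2 T^-2], RHS [L^2 T^-2] ✓
Step 4: v = 2E/m → LHS [L T^-1], RHS [L^2 T^-2] ✗

The first dimensional inconsistency appears in step 4: v = 2E/m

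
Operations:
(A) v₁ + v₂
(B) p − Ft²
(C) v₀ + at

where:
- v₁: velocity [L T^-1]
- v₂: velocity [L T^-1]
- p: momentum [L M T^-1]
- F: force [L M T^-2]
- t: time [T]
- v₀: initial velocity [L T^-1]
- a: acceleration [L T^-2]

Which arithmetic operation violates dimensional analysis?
(B) p − Ft²

(A) v₁ + v₂: v₁ [L T^-1] and v₂ [L T^-1] — same dimensions ✓
(B) p − Ft²: p [L M T^-1] and Ft² [L M] — different dimensions cannot be added/subtracted ✗
(C) v₀ + at: v₀ [L T^-1] and at [L T^-1] — same dimensions ✓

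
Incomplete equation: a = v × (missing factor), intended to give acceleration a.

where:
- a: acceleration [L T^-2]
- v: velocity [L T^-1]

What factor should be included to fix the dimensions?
1/t (inverse time), dimensions [T^-1]

a has dimensions [L T^-2] and v has dimensions [L T^-1].
The missing factor must have dimensions [L T^-2] / [L T^-1] = [T^-1], i.e. inverse time (1/t).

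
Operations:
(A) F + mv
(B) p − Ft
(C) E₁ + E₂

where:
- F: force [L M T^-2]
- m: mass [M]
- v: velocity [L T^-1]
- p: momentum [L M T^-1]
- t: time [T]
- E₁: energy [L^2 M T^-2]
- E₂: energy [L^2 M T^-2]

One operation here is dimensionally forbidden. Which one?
(A) F + mv

(A) F + mv: F [L M T^-2] and mv [L M T^-1] — different dimensions cannot be added/subtracted ✗
(B) p − Ft: p [L M T^-1] and Ft [L M T^-1] — same dimensions ✓
(C) E₁ + E₂: E₁ [L^2 M T^-2] and E₂ [L^2 M T^-2] — same dimensions ✓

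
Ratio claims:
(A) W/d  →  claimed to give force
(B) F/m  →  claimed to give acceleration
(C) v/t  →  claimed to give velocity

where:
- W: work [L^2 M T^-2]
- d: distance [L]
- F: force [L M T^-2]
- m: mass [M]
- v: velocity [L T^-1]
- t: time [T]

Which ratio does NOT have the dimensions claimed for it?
(C) v/t does not give velocity

(A) W/d: [L M T^-2] = force [L M T^-2] ✓
(B) F/m: [L T^-2] = acceleration [L T^-2] ✓
(C) v/t: [L T^-2] ≠ velocity [L T^-1] ✗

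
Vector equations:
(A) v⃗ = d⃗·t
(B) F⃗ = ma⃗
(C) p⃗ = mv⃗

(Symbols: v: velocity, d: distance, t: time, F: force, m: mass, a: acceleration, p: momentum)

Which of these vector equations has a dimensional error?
(A) v⃗ = d⃗·t

(A) v⃗ = d⃗·t: LHS [L T^-1], RHS [L T] ✗ — velocity is displacement per time; should be d⃗/t
(B) F⃗ = ma⃗: LHS [L M T^-2], RHS [L M T^-2] ✓ — Force and acceleration are vectors, mass is a scalar
(C) p⃗ = mv⃗: LHS [L M T^-1], RHS [L M T^-1] ✓ — mass (scalar) times velocity (vector)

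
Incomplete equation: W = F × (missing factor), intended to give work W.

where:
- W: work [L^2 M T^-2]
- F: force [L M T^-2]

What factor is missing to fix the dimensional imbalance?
d (distance), dimensions [L]

W has dimensions [L^2 M T^-2] and F has dimensions [L M T^-2].
The missing factor must have dimensions [L^2 M T^-2] / [L M T^-2] = [L], i.e. distance (d).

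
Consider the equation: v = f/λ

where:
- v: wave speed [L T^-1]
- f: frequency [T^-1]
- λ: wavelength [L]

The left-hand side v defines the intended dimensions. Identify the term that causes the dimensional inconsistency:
The right-hand side term f/λ

v has dimensions [L T^-1], but f/λ has dimensions [L^-1 T^-1], so the term f/λ is dimensionally wrong for v.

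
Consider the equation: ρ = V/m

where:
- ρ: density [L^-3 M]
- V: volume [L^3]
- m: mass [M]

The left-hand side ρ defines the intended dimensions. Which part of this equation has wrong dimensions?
The right-hand side term V/m

ρ has dimensions [L^-3 M], but V/m has dimensions [L^3 M^-1], so the term V/m is dimensionally wrong for ρ.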